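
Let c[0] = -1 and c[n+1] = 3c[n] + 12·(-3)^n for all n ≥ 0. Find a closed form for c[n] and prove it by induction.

Claim: c[n] = 3^n − 2·(-3)^n.

Base case: c[0] = -1, and 3^0 − 2·(-3)^0 = 1 − 2 = -1.
Assume c[j] = 3^j − 2·(-3)^j for some j ≥ 0.
Then c[j+1] = 3c[j] + 12·(-3)^j = 3·(3^j − 2·(-3)^j) + 12·(-3)^j = 3^{j+1} − 6·(-3)^j + 12·(-3)^j = 3^{j+1} + 6·(-3)^j = 3^{j+1} − 2·(-3)^{j+1}.
So the formula holds for j+1, and by induction c[n] = 3^n − 2·(-3)^n for all n ≥ 0.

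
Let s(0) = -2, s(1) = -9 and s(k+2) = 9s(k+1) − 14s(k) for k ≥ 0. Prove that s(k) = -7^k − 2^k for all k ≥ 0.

Base cases: s(0) = -2 and -7^0 − 2^0 = -2; s(1) = -9 and -7^1 − 2^1 = -9.
Assume s(j) = -7^j − 2^j for all 0 ≤ j ≤ m, where m ≥ 1.
Then s(m+1) = 9s(m) − 14s(m−1) = 9·(-7^m − 2^m) − 14·(-7^{m−1} − 2^{m−1}) = -(9·7 − 14)7^{m−1} − (9·2 − 14)2^{m−1} = -49·7^{m−1} − 4·2^{m−1} = -7^{m+1} − 2^{m+1}.
Hence s(k) = -7^k − 2^k for every k ≥ 0, by strong induction.

s(k) = -7^k − 2^k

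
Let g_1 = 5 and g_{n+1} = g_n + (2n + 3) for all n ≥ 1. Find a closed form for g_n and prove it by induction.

Claim: g_n = n^2 + 2n + 2.

Base case: g_1 = 5, and 1^2 + 2·1 + 2 = 5.
Assume g_m = m^2 + 2m + 2.
Then g_{m+1} = g_m + (2m + 3) = (m^2 + 2m + 2) + (2m + 3) = m^2 + 4m + 5,
and (m+1)^2 + 2·(m+1) + 2 = m^2 + 4m + 5.
Hence g_n = n^2 + 2n + 2 for every n ≥ 1, by induction.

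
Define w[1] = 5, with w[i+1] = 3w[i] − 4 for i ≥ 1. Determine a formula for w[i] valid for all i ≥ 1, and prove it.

Claim: w[i] = 3^i + 2.

Base case: w[1] = 5, and 3^1 + 2 = 3 + 2 = 5.
Assume w[r] = 3^r + 2 for some r ≥ 1.
Then w[r+1] = 3w[r] − 4 = 3·(3^r + 2) − 4 = 3^{r+1} + 6 − 4 = 3^{r+1} + 2.
Hence w[i] = 3^i + 2 for every i ≥ 1, by induction.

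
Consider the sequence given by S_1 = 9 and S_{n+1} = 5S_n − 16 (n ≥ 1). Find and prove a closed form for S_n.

Claim: S_n = 5^n + 4.

Base case: S_1 = 9, and 5^1 + 4 = 5 + 4 = 9.
Assume S_j = 5^j + 4 for some j ≥ 1.
Then S_{j+1} = 5S_j − 16 = 5·(5^j + 4) − 16 = 5^{j+1} + 20 − 16 = 5^{j+1} + 4.
This completes the inductive step, so S_n = 5^n + 4 for all n ≥ 1.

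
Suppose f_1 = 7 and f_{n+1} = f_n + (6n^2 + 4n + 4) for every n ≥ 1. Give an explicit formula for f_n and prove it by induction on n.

Claim: f_n = 2n^3 − n^2 + 3n + 3.

Base case: f_1 = 7, and 2·1^3 − 1^2 + 3·1 + 3 = 7.
Assume f_m = 2m^3 − m^2 + 3m + 3.
Then f_{m+1} = f_m + (6m^2 + 4m + 4) = (2m^3 − m^2 + 3m + 3) + (6m^2 + 4m + 4) = 2m^3 + 5m^2 + 7m + 7,
and 2·(m+1)^3 − (m+1)^2 + 3·(m+1) + 3 = 2m^3 + 5m^2 + 7m + 7.
Hence f_n = 2n^3 − n^2 + 3n + 3 for every n ≥ 1, by induction.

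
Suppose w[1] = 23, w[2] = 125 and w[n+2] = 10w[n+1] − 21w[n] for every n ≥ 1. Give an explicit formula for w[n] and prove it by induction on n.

Claim: w[n] = 3·3^n + 2·7^n.

Base cases: w[1] = 23 and 3·3^1 + 2·7^1 = 23; w[2] = 125 and 3·3^2 + 2·7^2 = 125.
Assume w[j] = 3·3^j + 2·7^j for all 1 ≤ j ≤ m, where m ≥ 2.
Then w[m+1] = 10w[m] − 21w[m−1] = 10·(3·3^m + 2·7^m) − 21·(3·3^{m−1} + 2·7^{m−1}) = 3·(10·3 − 21)3^{m−1} + 2·(10·7 − 21)7^{m−1} = 27·3^{m−1} + 98·7^{m−1} = 3·3^{m+1} + 2·7^{m+1}.
By strong induction, w[n] = 3·3^n + 2·7^n for all n ≥ 1.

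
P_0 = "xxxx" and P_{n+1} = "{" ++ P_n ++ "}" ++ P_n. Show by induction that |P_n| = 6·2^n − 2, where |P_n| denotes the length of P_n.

Base case: |P_0| = 4, and 6·2^0 − 2 = 4.
Assume |P_j| = 6·2^j − 2.
Then |P_{j+1}| = 1 + |P_j| + 1 + |P_j| = 2|P_j| + 2 = 2(6·2^j − 2) + 2 = 6·2^{j+1} − 4 + 2 = 6·2^{j+1} − 2.
Hence |P_n| = 6·2^n − 2 for every n ≥ 0, by induction.

|P_n| = 6·2^n − 2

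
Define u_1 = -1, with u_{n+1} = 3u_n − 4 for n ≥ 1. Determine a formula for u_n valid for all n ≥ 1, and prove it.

Claim: u_n = -3^n + 2.

Base case: u_1 = -1, and -3^1 + 2 = -3 + 2 = -1.
Assume u_r = -3^r + 2 for some r ≥ 1.
Then u_{r+1} = 3u_r − 4 = 3·(-3^r + 2) − 4 = -3^{r+1} + 6 − 4 = -3^{r+1} + 2.
Hence u_n = -3^n + 2 for every n ≥ 1, by induction.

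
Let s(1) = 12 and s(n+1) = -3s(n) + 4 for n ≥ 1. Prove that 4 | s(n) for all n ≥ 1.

Base case: s(1) = 12 = 4·3, so 4 | s(1).
Assume 4 | s(m), so s(m) = 4t for some integer t.
Then s(m+1) = -3s(m) + 4 = -3·(4t) + 4 = 4(-3t + 1), so 4 | s(m+1).
This completes the inductive step, so 4 | s(n) for all n ≥ 1.

4 | s(n)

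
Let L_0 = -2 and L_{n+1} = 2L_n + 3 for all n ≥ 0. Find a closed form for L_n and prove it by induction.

Claim: L_n = 2^n − 3.

Base case: L_0 = -2, and 2^0 − 3 = 1 − 3 = -2.
Assume L_k = 2^k − 3 for some k ≥ 0.
Then L_{k+1} = 2L_k + 3 = 2·(2^k − 3) + 3 = 2^{k+1} − 6 + 3 = 2^{k+1} − 3.
So the formula holds for k+1, and by induction L_n = 2^n − 3 for all n ≥ 0.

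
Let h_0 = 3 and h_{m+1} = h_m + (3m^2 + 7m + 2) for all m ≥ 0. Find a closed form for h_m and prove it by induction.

Claim: h_m = m^3 + 2m^2 − m + 3.

Base case: h_0 = 3, and 0^3 + 2·0^2 − 0 + 3 = 3.
Assume h_j = j^3 + 2j^2 − j + 3.
Then h_{j+1} = h_j + (3j^2 + 7j + 2) = (j^3 + 2j^2 − j + 3) + (3j^2 + 7j + 2) = j^3 + 5j^2 + 6j + 5,
and (j+1)^3 + 2·(j+1)^2 − (j+1) + 3 = j^3 + 5j^2 + 6j + 5.
This completes the inductive step, so h_m = m^3 + 2m^2 − m + 3 for all m ≥ 0.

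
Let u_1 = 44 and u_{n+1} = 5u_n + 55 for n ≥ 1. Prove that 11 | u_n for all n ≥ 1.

Base case: u_1 = 44 = 11·4, so 11 | u_1.
Assume 11 | u_k, so u_k = 11t for some integer t.
Then u_{k+1} = 5u_k + 55 = 5·(11t) + 55 = 11(5t + 5), so 11 | u_{k+1}.
By induction, 11 | u_n for all n ≥ 1.

11 | u_n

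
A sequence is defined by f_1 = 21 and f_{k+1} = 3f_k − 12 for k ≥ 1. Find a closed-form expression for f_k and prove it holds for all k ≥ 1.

Claim: f_k = 5·3^k + 6.

Base case: f_1 = 21, and 5·3^1 + 6 = 15 + 6 = 21.
Assume f_j = 5·3^j + 6 for some j ≥ 1.
Then f_{j+1} = 3f_j − 12 = 3·(5·3^j + 6) − 12 = 15·3^j + 18 − 12 = 5·3^{j+1} + 6.
Hence f_k = 5·3^k + 6 for every k ≥ 1, by induction.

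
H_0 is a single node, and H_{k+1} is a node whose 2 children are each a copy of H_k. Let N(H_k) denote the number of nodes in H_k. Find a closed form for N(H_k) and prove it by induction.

Claim: N(H_k) = 2^{k+1} − 1.

Base case: N(H_0) = 1, and 2^{0+1} − 1 = 1.
Assume N(H_r) = 2^{r+1} − 1.
Then N(H_{r+1}) = 1 + 2N(H_r) = 1 + 2(2^{r+1} − 1) = 2^{r+2} − 2 + 1 = 2^{r+2} − 1.
This completes the inductive step, so N(H_k) = 2^{k+1} − 1 for all k ≥ 0.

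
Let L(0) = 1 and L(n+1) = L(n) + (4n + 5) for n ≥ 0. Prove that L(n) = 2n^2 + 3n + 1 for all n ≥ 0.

Base case: L(0) = 1, and 2·0^2 + 3·0 + 1 = 1.
Assume L(k) = 2k^2 + 3k + 1.
Then L(k+1) = L(k) + (4k + 5) = (2k^2 + 3k + 1) + (4k + 5) = 2k^2 + 7k + 6,
and 2·(k+1)^2 + 3·(k+1) + 1 = 2k^2 + 7k + 6.
By induction, L(n) = 2n^2 + 3n + 1 for all n ≥ 0.

L(n) = 2n^2 + 3n + 1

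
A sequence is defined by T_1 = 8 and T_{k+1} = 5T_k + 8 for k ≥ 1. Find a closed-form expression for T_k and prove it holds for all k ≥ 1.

Claim: T_k = 2·5^k − 2.

Base case: T_1 = 8, and 2·5^1 − 2 = 10 − 2 = 8.
Assume T_r = 2·5^r − 2 for some r ≥ 1.
Then T_{r+1} = 5T_r + 8 = 5·(2·5^r − 2) + 8 = 10·5^r − 10 + 8 = 2·5^{r+1} − 2.
So the formula holds for r+1, and by induction T_k = 2·5^k − 2 for all k ≥ 1.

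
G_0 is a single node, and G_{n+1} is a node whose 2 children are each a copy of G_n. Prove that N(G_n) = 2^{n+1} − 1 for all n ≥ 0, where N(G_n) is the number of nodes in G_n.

Base case: N(G_0) = 1, and 2^{0+1} − 1 = 1.
Assume N(G_r) = 2^{r+1} − 1.
Then N(G_{r+1}) = 1 + 2N(G_r) = 1 + 2(2^{r+1} − 1) = 2^{r+2} − 2 + 1 = 2^{r+2} − 1.
So the formula holds for r+1, and by induction N(G_n) = 2^{n+1} − 1 for all n ≥ 0.

N(G_n) = 2^{n+1} − 1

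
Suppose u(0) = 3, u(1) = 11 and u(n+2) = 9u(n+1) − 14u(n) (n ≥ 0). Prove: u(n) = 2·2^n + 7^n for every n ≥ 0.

Base cases: u(0) = 3 and 2·2^0 + 7^0 = 3; u(1) = 11 and 2·2^1 + 7^1 = 11.
Assume u(j) = 2·2^j + 7^j for all 0 ≤ j ≤ r, where r ≥ 1.
Then u(r+1) = 9u(r) − 14u(r−1) = 9·(2·2^r + 7^r) − 14·(2·2^{r−1} + 7^{r−1}) = 2·(9·2 − 14)2^{r−1} + (9·7 − 14)7^{r−1} = 8·2^{r−1} + 49·7^{r−1} = 2·2^{r+1} + 7^{r+1}.
Hence u(n) = 2·2^n + 7^n for every n ≥ 0, by strong induction.

u(n) = 2·2^n + 7^n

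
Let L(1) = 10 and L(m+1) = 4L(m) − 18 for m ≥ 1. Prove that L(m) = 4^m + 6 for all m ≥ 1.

Base case: L(1) = 10, and 4^1 + 6 = 4 + 6 = 10.
Assume L(j) = 4^j + 6 for some j ≥ 1.
Then L(j+1) = 4L(j) − 18 = 4·(4^j + 6) − 18 = 4^{j+1} + 24 − 18 = 4^{j+1} + 6.
By induction, L(m) = 4^m + 6 for all m ≥ 1.

L(m) = 4^m + 6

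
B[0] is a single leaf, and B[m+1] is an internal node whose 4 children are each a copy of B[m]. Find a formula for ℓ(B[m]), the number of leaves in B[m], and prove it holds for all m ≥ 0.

Claim: ℓ(B[m]) = 4^m.

Base case: ℓ(B[0]) = 1, and 4^0 = 1.
Assume ℓ(B[j]) = 4^j.
Then ℓ(B[j+1]) = 4·ℓ(B[j]) = 4·4^j = 4^{j+1}.
Hence ℓ(B[m]) = 4^m for every m ≥ 0, by induction.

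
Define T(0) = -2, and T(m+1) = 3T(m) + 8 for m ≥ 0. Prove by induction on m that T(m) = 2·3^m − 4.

Base case: T(0) = -2, and 2·3^0 − 4 = 2 − 4 = -2.
Assume T(r) = 2·3^r − 4 for some r ≥ 0.
Then T(r+1) = 3T(r) + 8 = 3·(2·3^r − 4) + 8 = 6·3^r − 12 + 8 = 2·3^{r+1} − 4.
This completes the inductive step, so T(m) = 2·3^m − 4 for all m ≥ 0.

T(m) = 2·3^m − 4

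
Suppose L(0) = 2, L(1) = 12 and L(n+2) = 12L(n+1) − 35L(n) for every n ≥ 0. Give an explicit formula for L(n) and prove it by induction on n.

Claim: L(n) = 5^n + 7^n.

Base cases: L(0) = 2 and 5^0 + 7^0 = 2; L(1) = 12 and 5^1 + 7^1 = 12.
Assume L(i) = 5^i + 7^i for all 0 ≤ i ≤ j, where j ≥ 1.
Then L(j+1) = 12L(j) − 35L(j−1) = 12·(5^j + 7^j) − 35·(5^{j−1} + 7^{j−1}) = (12·5 − 35)5^{j−1} + (12·7 − 35)7^{j−1} = 25·5^{j−1} + 49·7^{j−1} = 5^{j+1} + 7^{j+1}.
By strong induction, L(n) = 5^n + 7^n for all n ≥ 0.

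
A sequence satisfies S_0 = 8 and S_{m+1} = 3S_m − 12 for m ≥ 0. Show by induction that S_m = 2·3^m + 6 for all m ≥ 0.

Base case: S_0 = 8, and 2·3^0 + 6 = 2 + 6 = 8.
Assume S_r = 2·3^r + 6 for some r ≥ 0.
Then S_{r+1} = 3S_r − 12 = 3·(2·3^r + 6) − 12 = 6·3^r + 18 − 12 = 2·3^{r+1} + 6.
This completes the inductive step, so S_m = 2·3^m + 6 for all m ≥ 0.

S_m = 2·3^m + 6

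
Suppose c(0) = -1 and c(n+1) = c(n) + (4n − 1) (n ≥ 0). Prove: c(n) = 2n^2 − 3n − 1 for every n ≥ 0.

Base case: c(0) = -1, and 2·0^2 − 3·0 − 1 = -1.
Assume c(r) = 2r^2 − 3r − 1.
Then c(r+1) = c(r) + (4r − 1) = (2r^2 − 3r − 1) + (4r − 1) = 2r^2 + r − 2,
and 2·(r+1)^2 − 3·(r+1) − 1 = 2r^2 + r − 2.
By induction, c(n) = 2n^2 − 3n − 1 for all n ≥ 0.

c(n) = 2n^2 − 3n − 1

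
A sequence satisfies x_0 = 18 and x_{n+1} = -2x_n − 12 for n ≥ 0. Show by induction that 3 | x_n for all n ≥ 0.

Base case: x_0 = 18 = 3·6, so 3 | x_0.
Assume 3 | x_m, so x_m = 3t for some integer t.
Then x_{m+1} = -2x_m − 12 = -2·(3t) − 12 = 3(-2t − 4), so 3 | x_{m+1}.
By induction, 3 | x_n for all n ≥ 0.

3 | x_n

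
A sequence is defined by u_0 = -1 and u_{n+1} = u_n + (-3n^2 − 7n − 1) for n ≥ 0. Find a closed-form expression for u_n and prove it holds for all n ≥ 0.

Claim: u_n = -n^3 − 2n^2 + 2n − 1.

Base case: u_0 = -1, and -0^3 − 2·0^2 + 2·0 − 1 = -1.
Assume u_m = -m^3 − 2m^2 + 2m − 1.
Then u_{m+1} = u_m + (-3m^2 − 7m − 1) = (-m^3 − 2m^2 + 2m − 1) + (-3m^2 − 7m − 1) = -m^3 − 5m^2 − 5m − 2,
and -(m+1)^3 − 2·(m+1)^2 + 2·(m+1) − 1 = -m^3 − 5m^2 − 5m − 2.
This completes the inductive step, so u_n = -n^3 − 2n^2 + 2n − 1 for all n ≥ 0.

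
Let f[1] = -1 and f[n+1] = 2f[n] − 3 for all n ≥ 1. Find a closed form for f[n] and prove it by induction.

Claim: f[n] = -2^{n+1} + 3.

Base case: f[1] = -1, and -2^{1+1} + 3 = -4 + 3 = -1.
Assume f[r] = -2^{r+1} + 3 for some r ≥ 1.
Then f[r+1] = 2f[r] − 3 = 2·(-2^{r+1} + 3) − 3 = -2^{r+2} + 6 − 3 = -2^{r+2} + 3.
Hence f[n] = -2^{n+1} + 3 for every n ≥ 1, by induction.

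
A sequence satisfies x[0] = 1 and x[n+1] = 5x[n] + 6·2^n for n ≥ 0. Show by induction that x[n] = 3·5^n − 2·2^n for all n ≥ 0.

Base case: x[0] = 1, and 3·5^0 − 2·2^0 = 3 − 2 = 1.
Assume x[j] = 3·5^j − 2·2^j for some j ≥ 0.
Then x[j+1] = 5x[j] + 6·2^j = 5·(3·5^j − 2·2^j) + 6·2^j = 3·5^{j+1} − 10·2^j + 6·2^j = 3·5^{j+1} − 4·2^j = 3·5^{j+1} − 2·2^{j+1}.
Hence x[n] = 3·5^n − 2·2^n for every n ≥ 0, by induction.

x[n] = 3·5^n − 2·2^n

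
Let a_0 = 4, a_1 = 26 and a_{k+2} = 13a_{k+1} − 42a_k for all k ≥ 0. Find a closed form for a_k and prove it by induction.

Claim: a_k = 2·6^k + 2·7^k.

Base cases: a_0 = 4 and 2·6^0 + 2·7^0 = 4; a_1 = 26 and 2·6^1 + 2·7^1 = 26.
Assume a_j = 2·6^j + 2·7^j for all 0 ≤ j ≤ r, where r ≥ 1.
Then a_{r+1} = 13a_r − 42a_{r−1} = 13·(2·6^r + 2·7^r) − 42·(2·6^{r−1} + 2·7^{r−1}) = 2·(13·6 − 42)6^{r−1} + 2·(13·7 − 42)7^{r−1} = 72·6^{r−1} + 98·7^{r−1} = 2·6^{r+1} + 2·7^{r+1}.
This completes the inductive step, so a_k = 2·6^k + 2·7^k for all k ≥ 0.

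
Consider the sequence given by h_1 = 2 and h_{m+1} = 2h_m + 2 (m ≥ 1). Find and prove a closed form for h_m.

Claim: h_m = 2^{m+1} − 2.

Base case: h_1 = 2, and 2^{1+1} − 2 = 4 − 2 = 2.
Assume h_k = 2^{k+1} − 2 for some k ≥ 1.
Then h_{k+1} = 2h_k + 2 = 2·(2^{k+1} − 2) + 2 = 2^{k+2} − 4 + 2 = 2^{k+2} − 2.
This completes the inductive step, so h_m = 2^{m+1} − 2 for all m ≥ 1.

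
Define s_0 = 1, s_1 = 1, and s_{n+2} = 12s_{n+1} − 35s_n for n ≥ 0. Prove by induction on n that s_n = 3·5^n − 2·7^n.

Base cases: s_0 = 1 and 3·5^0 − 2·7^0 = 1; s_1 = 1 and 3·5^1 − 2·7^1 = 1.
Assume s_j = 3·5^j − 2·7^j for all 0 ≤ j ≤ r, where r ≥ 1.
Then s_{r+1} = 12s_r − 35s_{r−1} = 12·(3·5^r − 2·7^r) − 35·(3·5^{r−1} − 2·7^{r−1}) = 3·(12·5 − 35)5^{r−1} − 2·(12·7 − 35)7^{r−1} = 75·5^{r−1} − 98·7^{r−1} = 3·5^{r+1} − 2·7^{r+1}.
This completes the inductive step, so s_n = 3·5^n − 2·7^n for all n ≥ 0.

s_n = 3·5^n − 2·7^n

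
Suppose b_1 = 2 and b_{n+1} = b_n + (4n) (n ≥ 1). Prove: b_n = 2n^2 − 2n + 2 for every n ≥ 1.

Base case: b_1 = 2, and 2·1^2 − 2·1 + 2 = 2.
Assume b_k = 2k^2 − 2k + 2.
Then b_{k+1} = b_k + (4k) = (2k^2 − 2k + 2) + (4k) = 2k^2 + 2k + 2,
and 2·(k+1)^2 − 2·(k+1) + 2 = 2k^2 + 2k + 2.
By induction, b_n = 2n^2 − 2n + 2 for all n ≥ 1.

b_n = 2n^2 − 2n + 2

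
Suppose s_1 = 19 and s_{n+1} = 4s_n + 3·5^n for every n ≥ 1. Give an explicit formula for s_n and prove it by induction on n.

Claim: s_n = 4^n + 3·5^n.

Base case: s_1 = 19, and 4^1 + 3·5^1 = 4 + 15 = 19.
Assume s_r = 4^r + 3·5^r for some r ≥ 1.
Then s_{r+1} = 4s_r + 3·5^r = 4·(4^r + 3·5^r) + 3·5^r = 4^{r+1} + 12·5^r + 3·5^r = 4^{r+1} + 15·5^r = 4^{r+1} + 3·5^{r+1}.
This completes the inductive step, so s_n = 4^n + 3·5^n for all n ≥ 1.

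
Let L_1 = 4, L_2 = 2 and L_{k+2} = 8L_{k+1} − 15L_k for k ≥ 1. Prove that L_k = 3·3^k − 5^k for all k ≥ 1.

Base cases: L_1 = 4 and 3·3^1 − 5^1 = 4; L_2 = 2 and 3·3^2 − 5^2 = 2.
Assume L_j = 3·3^j − 5^j for all 1 ≤ j ≤ r, where r ≥ 2.
Then L_{r+1} = 8L_r − 15L_{r−1} = 8·(3·3^r − 5^r) − 15·(3·3^{r−1} − 5^{r−1}) = 3·(8·3 − 15)3^{r−1} − (8·5 − 15)5^{r−1} = 27·3^{r−1} − 25·5^{r−1} = 3·3^{r+1} − 5^{r+1}.
Hence L_k = 3·3^k − 5^k for every k ≥ 1, by strong induction.

L_k = 3·3^k − 5^k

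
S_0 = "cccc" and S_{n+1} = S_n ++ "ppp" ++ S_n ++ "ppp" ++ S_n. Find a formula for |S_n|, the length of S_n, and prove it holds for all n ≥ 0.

Claim: |S_n| = 7·3^n − 3.

Base case: |S_0| = 4, and 7·3^0 − 3 = 4.
Assume |S_k| = 7·3^k − 3.
Then |S_{k+1}| = 3|S_k| + 6 = 3(7·3^k − 3) + 6 = 7·3^{k+1} − 9 + 6 = 7·3^{k+1} − 3.
This completes the inductive step, so |S_n| = 7·3^n − 3 for all n ≥ 0.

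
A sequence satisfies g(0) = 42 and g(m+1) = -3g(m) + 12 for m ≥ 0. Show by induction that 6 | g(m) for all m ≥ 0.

Base case: g(0) = 42 = 6·7, so 6 | g(0).
Assume 6 | g(j), so g(j) = 6t for some integer t.
Then g(j+1) = -3g(j) + 12 = -3·(6t) + 12 = 6(-3t + 2), so 6 | g(j+1).
By induction, 6 | g(m) for all m ≥ 0.

6 | g(m)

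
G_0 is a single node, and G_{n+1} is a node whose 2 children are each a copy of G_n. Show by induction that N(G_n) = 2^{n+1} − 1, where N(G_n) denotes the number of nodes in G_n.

Base case: N(G_0) = 1, and 2^{0+1} − 1 = 1.
Assume N(G_m) = 2^{m+1} − 1.
Then N(G_{m+1}) = 1 + 2N(G_m) = 1 + 2(2^{m+1} − 1) = 2^{m+2} − 2 + 1 = 2^{m+2} − 1.
Hence N(G_n) = 2^{n+1} − 1 for every n ≥ 0, by induction.

N(G_n) = 2^{n+1} − 1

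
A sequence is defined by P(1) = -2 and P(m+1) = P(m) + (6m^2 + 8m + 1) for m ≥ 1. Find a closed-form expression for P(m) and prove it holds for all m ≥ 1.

Claim: P(m) = 2m^3 + m^2 − 2m − 3.

Base case: P(1) = -2, and 2·1^3 + 1^2 − 2·1 − 3 = -2.
Assume P(r) = 2r^3 + r^2 − 2r − 3.
Then P(r+1) = P(r) + (6r^2 + 8r + 1) = (2r^3 + r^2 − 2r − 3) + (6r^2 + 8r + 1) = 2r^3 + 7r^2 + 6r − 2,
and 2·(r+1)^3 + (r+1)^2 − 2·(r+1) − 3 = 2r^3 + 7r^2 + 6r − 2.
Hence P(m) = 2m^3 + m^2 − 2m − 3 for every m ≥ 1, by induction.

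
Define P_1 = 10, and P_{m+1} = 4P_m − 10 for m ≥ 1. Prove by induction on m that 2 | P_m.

Base case: P_1 = 10 = 2·5, so 2 | P_1.
Assume 2 | P_j, so P_j = 2t for some integer t.
Then P_{j+1} = 4P_j − 10 = 4·(2t) − 10 = 2(4t − 5), so 2 | P_{j+1}.
By induction, 2 | P_m for all m ≥ 1.

2 | P_m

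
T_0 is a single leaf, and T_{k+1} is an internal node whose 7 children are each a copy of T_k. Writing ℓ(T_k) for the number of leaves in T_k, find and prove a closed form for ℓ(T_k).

Claim: ℓ(T_k) = 7^k.

Base case: ℓ(T_0) = 1, and 7^0 = 1.
Assume ℓ(T_j) = 7^j.
Then ℓ(T_{j+1}) = 7·ℓ(T_j) = 7·7^j = 7^{j+1}.
So the formula holds for j+1, and by induction ℓ(T_k) = 7^k for all k ≥ 0.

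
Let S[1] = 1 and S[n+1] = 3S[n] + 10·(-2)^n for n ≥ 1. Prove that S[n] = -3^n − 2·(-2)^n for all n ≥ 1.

Base case: S[1] = 1, and -3^1 − 2·(-2)^1 = -3 + 4 = 1.
Assume S[j] = -3^j − 2·(-2)^j for some j ≥ 1.
Then S[j+1] = 3S[j] + 10·(-2)^j = 3·(-3^j − 2·(-2)^j) + 10·(-2)^j = -3^{j+1} − 6·(-2)^j + 10·(-2)^j = -3^{j+1} + 4·(-2)^j = -3^{j+1} − 2·(-2)^{j+1}.
So the formula holds for j+1, and by induction S[n] = -3^n − 2·(-2)^n for all n ≥ 1.

S[n] = -3^n − 2·(-2)^n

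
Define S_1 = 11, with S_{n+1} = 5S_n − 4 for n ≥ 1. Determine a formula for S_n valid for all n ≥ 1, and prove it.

Claim: S_n = 2·5^n + 1.

Base case: S_1 = 11, and 2·5^1 + 1 = 10 + 1 = 11.
Assume S_r = 2·5^r + 1 for some r ≥ 1.
Then S_{r+1} = 5S_r − 4 = 5·(2·5^r + 1) − 4 = 10·5^r + 5 − 4 = 2·5^{r+1} + 1.
By induction, S_n = 2·5^n + 1 for all n ≥ 1.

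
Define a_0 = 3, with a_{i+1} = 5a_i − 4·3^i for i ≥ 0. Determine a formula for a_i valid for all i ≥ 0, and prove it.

Claim: a_i = 5^i + 2·3^i.

Base case: a_0 = 3, and 5^0 + 2·3^0 = 1 + 2 = 3.
Assume a_m = 5^m + 2·3^m for some m ≥ 0.
Then a_{m+1} = 5a_m − 4·3^m = 5·(5^m + 2·3^m) − 4·3^m = 5^{m+1} + 10·3^m − 4·3^m = 5^{m+1} + 6·3^m = 5^{m+1} + 2·3^{m+1}.
Hence a_i = 5^i + 2·3^i for every i ≥ 0, by induction.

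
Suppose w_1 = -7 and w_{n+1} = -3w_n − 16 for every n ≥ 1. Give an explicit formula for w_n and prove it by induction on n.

Claim: w_n = (-3)^n − 4.

Base case: w_1 = -7, and (-3)^1 − 4 = -3 − 4 = -7.
Assume w_j = (-3)^j − 4 for some j ≥ 1.
Then w_{j+1} = -3w_j − 16 = -3·((-3)^j − 4) − 16 = -3·(-3)^j + 12 − 16 = (-3)^{j+1} − 4.
This completes the inductive step, so w_n = (-3)^n − 4 for all n ≥ 1.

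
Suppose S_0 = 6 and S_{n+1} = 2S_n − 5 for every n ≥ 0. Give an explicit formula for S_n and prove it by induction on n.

Claim: S_n = 2^n + 5.

Base case: S_0 = 6, and 2^0 + 5 = 1 + 5 = 6.
Assume S_j = 2^j + 5 for some j ≥ 0.
Then S_{j+1} = 2S_j − 5 = 2·(2^j + 5) − 5 = 2^{j+1} + 10 − 5 = 2^{j+1} + 5.
By induction, S_n = 2^n + 5 for all n ≥ 0.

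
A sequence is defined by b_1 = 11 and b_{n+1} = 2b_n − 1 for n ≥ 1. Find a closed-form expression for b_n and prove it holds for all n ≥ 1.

Claim: b_n = 5·2^n + 1.

Base case: b_1 = 11, and 5·2^1 + 1 = 10 + 1 = 11.
Assume b_k = 5·2^k + 1 for some k ≥ 1.
Then b_{k+1} = 2b_k − 1 = 2·(5·2^k + 1) − 1 = 10·2^k + 2 − 1 = 5·2^{k+1} + 1.
By induction, b_n = 5·2^n + 1 for all n ≥ 1.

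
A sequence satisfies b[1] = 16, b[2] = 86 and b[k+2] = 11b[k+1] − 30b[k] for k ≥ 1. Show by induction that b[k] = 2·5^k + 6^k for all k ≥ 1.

Base cases: b[1] = 16 and 2·5^1 + 6^1 = 16; b[2] = 86 and 2·5^2 + 6^2 = 86.
Assume b[i] = 2·5^i + 6^i for all 1 ≤ i ≤ j, where j ≥ 2.
Then b[j+1] = 11b[j] − 30b[j−1] = 11·(2·5^j + 6^j) − 30·(2·5^{j−1} + 6^{j−1}) = 2·(11·5 − 30)5^{j−1} + (11·6 − 30)6^{j−1} = 50·5^{j−1} + 36·6^{j−1} = 2·5^{j+1} + 6^{j+1}.
By strong induction, b[k] = 2·5^k + 6^k for all k ≥ 1.

b[k] = 2·5^k + 6^k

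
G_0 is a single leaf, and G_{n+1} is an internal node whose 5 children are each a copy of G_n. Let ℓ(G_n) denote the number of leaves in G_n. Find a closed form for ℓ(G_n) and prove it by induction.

Claim: ℓ(G_n) = 5^n.

Base case: ℓ(G_0) = 1, and 5^0 = 1.
Assume ℓ(G_j) = 5^j.
Then ℓ(G_{j+1}) = 5·ℓ(G_j) = 5·5^j = 5^{j+1}.
Hence ℓ(G_n) = 5^n for every n ≥ 0, by induction.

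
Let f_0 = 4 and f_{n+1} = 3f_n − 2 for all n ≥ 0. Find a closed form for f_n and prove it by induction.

Claim: f_n = 3^{n+1} + 1.

Base case: f_0 = 4, and 3^{0+1} + 1 = 3 + 1 = 4.
Assume f_m = 3^{m+1} + 1 for some m ≥ 0.
Then f_{m+1} = 3f_m − 2 = 3·(3^{m+1} + 1) − 2 = 3^{m+2} + 3 − 2 = 3^{m+2} + 1.
So the formula holds for m+1, and by induction f_n = 3^{n+1} + 1 for all n ≥ 0.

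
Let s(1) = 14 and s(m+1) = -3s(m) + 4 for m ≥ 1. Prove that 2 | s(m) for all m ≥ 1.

Base case: s(1) = 14 = 2·7, so 2 | s(1).
Assume 2 | s(k), so s(k) = 2t for some integer t.
Then s(k+1) = -3s(k) + 4 = -3·(2t) + 4 = 2(-3t + 2), so 2 | s(k+1).
This completes the inductive step, so 2 | s(m) for all m ≥ 1.

2 | s(m)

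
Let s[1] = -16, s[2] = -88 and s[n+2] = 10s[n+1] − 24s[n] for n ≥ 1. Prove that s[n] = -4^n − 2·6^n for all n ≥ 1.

Base cases: s[1] = -16 and -4^1 − 2·6^1 = -16; s[2] = -88 and -4^2 − 2·6^2 = -88.
Assume s[j] = -4^j − 2·6^j for all 1 ≤ j ≤ r, where r ≥ 2.
Then s[r+1] = 10s[r] − 24s[r−1] = 10·(-4^r − 2·6^r) − 24·(-4^{r−1} − 2·6^{r−1}) = -(10·4 − 24)4^{r−1} − 2·(10·6 − 24)6^{r−1} = -16·4^{r−1} − 72·6^{r−1} = -4^{r+1} − 2·6^{r+1}.
Hence s[n] = -4^n − 2·6^n for every n ≥ 1, by strong induction.

s[n] = -4^n − 2·6^n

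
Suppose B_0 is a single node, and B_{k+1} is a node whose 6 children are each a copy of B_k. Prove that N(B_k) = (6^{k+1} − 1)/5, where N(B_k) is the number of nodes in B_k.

Base case: N(B_0) = 1, and (6^{0+1} − 1)/5 = 1.
Assume N(B_j) = (6^{j+1} − 1)/5.
Then N(B_{j+1}) = 1 + 6N(B_j) = 1 + 6·(6^{j+1} − 1)/5 = 1 + (6^{j+2} − 6)/5 = (5 + 6^{j+2} − 6)/5 = (6^{j+2} − 1)/5.
By induction, N(B_k) = (6^{k+1} − 1)/5 for all k ≥ 0.

N(B_k) = (6^{k+1} − 1)/5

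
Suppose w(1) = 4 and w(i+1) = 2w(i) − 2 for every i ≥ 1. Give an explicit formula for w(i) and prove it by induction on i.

Claim: w(i) = 2^i + 2.

Base case: w(1) = 4, and 2^1 + 2 = 2 + 2 = 4.
Assume w(j) = 2^j + 2 for some j ≥ 1.
Then w(j+1) = 2w(j) − 2 = 2·(2^j + 2) − 2 = 2^{j+1} + 4 − 2 = 2^{j+1} + 2.
By induction, w(i) = 2^i + 2 for all i ≥ 1.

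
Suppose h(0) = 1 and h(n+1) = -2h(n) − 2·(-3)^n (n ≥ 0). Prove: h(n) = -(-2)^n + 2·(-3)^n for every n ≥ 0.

Base case: h(0) = 1, and -(-2)^0 + 2·(-3)^0 = -1 + 2 = 1.
Assume h(r) = -(-2)^r + 2·(-3)^r for some r ≥ 0.
Then h(r+1) = -2h(r) − 2·(-3)^r = -2·(-(-2)^r + 2·(-3)^r) − 2·(-3)^r = -(-2)^{r+1} − 4·(-3)^r − 2·(-3)^r = -(-2)^{r+1} − 6·(-3)^r = -(-2)^{r+1} + 2·(-3)^{r+1}.
This completes the inductive step, so h(n) = -(-2)^n + 2·(-3)^n for all n ≥ 0.

h(n) = -(-2)^n + 2·(-3)^n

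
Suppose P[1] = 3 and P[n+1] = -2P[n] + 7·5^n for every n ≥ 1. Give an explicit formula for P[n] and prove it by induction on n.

Claim: P[n] = (-2)^n + 5^n.

Base case: P[1] = 3, and (-2)^1 + 5^1 = -2 + 5 = 3.
Assume P[r] = (-2)^r + 5^r for some r ≥ 1.
Then P[r+1] = -2P[r] + 7·5^r = -2·((-2)^r + 5^r) + 7·5^r = (-2)^{r+1} − 2·5^r + 7·5^r = (-2)^{r+1} + 5·5^r = (-2)^{r+1} + 5^{r+1}.
So the formula holds for r+1, and by induction P[n] = (-2)^n + 5^n for all n ≥ 1.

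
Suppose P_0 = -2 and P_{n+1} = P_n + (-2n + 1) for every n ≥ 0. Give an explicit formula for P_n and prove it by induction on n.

Claim: P_n = -n^2 + 2n − 2.

Base case: P_0 = -2, and -0^2 + 2·0 − 2 = -2.
Assume P_m = -m^2 + 2m − 2.
Then P_{m+1} = P_m + (-2m + 1) = (-m^2 + 2m − 2) + (-2m + 1) = -m^2 − 1,
and -(m+1)^2 + 2·(m+1) − 2 = -m^2 − 1.
Hence P_n = -n^2 + 2n − 2 for every n ≥ 0, by induction.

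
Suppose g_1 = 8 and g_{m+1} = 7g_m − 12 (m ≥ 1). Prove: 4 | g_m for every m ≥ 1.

Base case: g_1 = 8 = 4·2, so 4 | g_1.
Assume 4 | g_j, so g_j = 4t for some integer t.
Then g_{j+1} = 7g_j − 12 = 7·(4t) − 12 = 4(7t − 3), so 4 | g_{j+1}.
Hence 4 | g_m for every m ≥ 1, by induction.

4 | g_m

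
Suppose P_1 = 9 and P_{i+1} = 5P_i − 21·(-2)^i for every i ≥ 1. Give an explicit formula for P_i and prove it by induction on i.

Claim: P_i = 3·5^i + 3·(-2)^i.

Base case: P_1 = 9, and 3·5^1 + 3·(-2)^1 = 15 − 6 = 9.
Assume P_j = 3·5^j + 3·(-2)^j for some j ≥ 1.
Then P_{j+1} = 5P_j − 21·(-2)^j = 5·(3·5^j + 3·(-2)^j) − 21·(-2)^j = 3·5^{j+1} + 15·(-2)^j − 21·(-2)^j = 3·5^{j+1} − 6·(-2)^j = 3·5^{j+1} + 3·(-2)^{j+1}.
This completes the inductive step, so P_i = 3·5^i + 3·(-2)^i for all i ≥ 1.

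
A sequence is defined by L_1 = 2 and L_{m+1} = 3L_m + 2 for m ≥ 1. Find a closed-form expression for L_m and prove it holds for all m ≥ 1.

Claim: L_m = 3^m − 1.

Base case: L_1 = 2, and 3^1 − 1 = 3 − 1 = 2.
Assume L_k = 3^k − 1 for some k ≥ 1.
Then L_{k+1} = 3L_k + 2 = 3·(3^k − 1) + 2 = 3^{k+1} − 3 + 2 = 3^{k+1} − 1.
By induction, L_m = 3^m − 1 for all m ≥ 1.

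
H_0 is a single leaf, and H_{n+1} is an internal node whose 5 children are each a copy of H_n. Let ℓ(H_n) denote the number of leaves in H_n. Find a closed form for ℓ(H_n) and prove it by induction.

Claim: ℓ(H_n) = 5^n.

Base case: ℓ(H_0) = 1, and 5^0 = 1.
Assume ℓ(H_j) = 5^j.
Then ℓ(H_{j+1}) = 5·ℓ(H_j) = 5·5^j = 5^{j+1}.
So the formula holds for j+1, and by induction ℓ(H_n) = 5^n for all n ≥ 0.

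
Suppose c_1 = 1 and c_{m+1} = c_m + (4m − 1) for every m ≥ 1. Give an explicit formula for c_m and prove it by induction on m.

Claim: c_m = 2m^2 − 3m + 2.

Base case: c_1 = 1, and 2·1^2 − 3·1 + 2 = 1.
Assume c_r = 2r^2 − 3r + 2.
Then c_{r+1} = c_r + (4r − 1) = (2r^2 − 3r + 2) + (4r − 1) = 2r^2 + r + 1,
and 2·(r+1)^2 − 3·(r+1) + 2 = 2r^2 + r + 1.
This completes the inductive step, so c_m = 2m^2 − 3m + 2 for all m ≥ 1.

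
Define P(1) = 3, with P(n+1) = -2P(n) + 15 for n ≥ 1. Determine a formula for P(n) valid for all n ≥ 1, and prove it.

Claim: P(n) = (-2)^n + 5.

Base case: P(1) = 3, and (-2)^1 + 5 = -2 + 5 = 3.
Assume P(k) = (-2)^k + 5 for some k ≥ 1.
Then P(k+1) = -2P(k) + 15 = -2·((-2)^k + 5) + 15 = -2·(-2)^k − 10 + 15 = (-2)^{k+1} + 5.
By induction, P(n) = (-2)^n + 5 for all n ≥ 1.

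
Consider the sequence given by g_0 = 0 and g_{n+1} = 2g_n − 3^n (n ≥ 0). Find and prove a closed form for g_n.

Claim: g_n = 2^n − 3^n.

Base case: g_0 = 0, and 2^0 − 3^0 = 1 − 1 = 0.
Assume g_j = 2^j − 3^j for some j ≥ 0.
Then g_{j+1} = 2g_j − 3^j = 2·(2^j − 3^j) − 3^j = 2^{j+1} − 2·3^j − 3^j = 2^{j+1} − 3·3^j = 2^{j+1} − 3^{j+1}.
By induction, g_n = 2^n − 3^n for all n ≥ 0.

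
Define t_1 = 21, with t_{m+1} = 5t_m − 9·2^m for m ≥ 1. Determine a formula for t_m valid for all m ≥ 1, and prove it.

Claim: t_m = 3·5^m + 3·2^m.

Base case: t_1 = 21, and 3·5^1 + 3·2^1 = 15 + 6 = 21.
Assume t_j = 3·5^j + 3·2^j for some j ≥ 1.
Then t_{j+1} = 5t_j − 9·2^j = 5·(3·5^j + 3·2^j) − 9·2^j = 3·5^{j+1} + 15·2^j − 9·2^j = 3·5^{j+1} + 6·2^j = 3·5^{j+1} + 3·2^{j+1}.
Hence t_m = 3·5^m + 3·2^m for every m ≥ 1, by induction.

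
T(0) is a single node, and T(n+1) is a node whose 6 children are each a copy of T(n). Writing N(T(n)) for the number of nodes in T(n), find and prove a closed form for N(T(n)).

Claim: N(T(n)) = (6^{n+1} − 1)/5.

Base case: N(T(0)) = 1, and (6^{0+1} − 1)/5 = 1.
Assume N(T(m)) = (6^{m+1} − 1)/5.
Then N(T(m+1)) = 1 + 6N(T(m)) = 1 + 6·(6^{m+1} − 1)/5 = 1 + (6^{m+2} − 6)/5 = (5 + 6^{m+2} − 6)/5 = (6^{m+2} − 1)/5.
Hence N(T(n)) = (6^{n+1} − 1)/5 for every n ≥ 0, by induction.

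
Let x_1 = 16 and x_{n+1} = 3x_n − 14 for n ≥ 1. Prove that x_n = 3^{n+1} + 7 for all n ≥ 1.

Base case: x_1 = 16, and 3^{1+1} + 7 = 9 + 7 = 16.
Assume x_m = 3^{m+1} + 7 for some m ≥ 1.
Then x_{m+1} = 3x_m − 14 = 3·(3^{m+1} + 7) − 14 = 3^{m+2} + 21 − 14 = 3^{m+2} + 7.
By induction, x_n = 3^{n+1} + 7 for all n ≥ 1.

x_n = 3^{n+1} + 7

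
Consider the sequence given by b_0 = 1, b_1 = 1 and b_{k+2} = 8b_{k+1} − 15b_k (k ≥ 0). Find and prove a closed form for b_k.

Claim: b_k = 2·3^k − 5^k.

Base cases: b_0 = 1 and 2·3^0 − 5^0 = 1; b_1 = 1 and 2·3^1 − 5^1 = 1.
Assume b_i = 2·3^i − 5^i for all 0 ≤ i ≤ j, where j ≥ 1.
Then b_{j+1} = 8b_j − 15b_{j−1} = 8·(2·3^j − 5^j) − 15·(2·3^{j−1} − 5^{j−1}) = 2·(8·3 − 15)3^{j−1} − (8·5 − 15)5^{j−1} = 18·3^{j−1} − 25·5^{j−1} = 2·3^{j+1} − 5^{j+1}.
So the formula holds for j+1, and by strong induction b_k = 2·3^k − 5^k for all k ≥ 0.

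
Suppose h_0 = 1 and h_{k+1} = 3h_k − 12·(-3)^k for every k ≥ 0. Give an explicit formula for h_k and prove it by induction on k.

Claim: h_k = -3^k + 2·(-3)^k.

Base case: h_0 = 1, and -3^0 + 2·(-3)^0 = -1 + 2 = 1.
Assume h_r = -3^r + 2·(-3)^r for some r ≥ 0.
Then h_{r+1} = 3h_r − 12·(-3)^r = 3·(-3^r + 2·(-3)^r) − 12·(-3)^r = -3^{r+1} + 6·(-3)^r − 12·(-3)^r = -3^{r+1} − 6·(-3)^r = -3^{r+1} + 2·(-3)^{r+1}.
So the formula holds for r+1, and by induction h_k = -3^k + 2·(-3)^k for all k ≥ 0.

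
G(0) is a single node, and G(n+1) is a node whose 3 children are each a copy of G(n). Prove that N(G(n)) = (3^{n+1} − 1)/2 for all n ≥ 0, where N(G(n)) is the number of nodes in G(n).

Base case: N(G(0)) = 1, and (3^{0+1} − 1)/2 = 1.
Assume N(G(m)) = (3^{m+1} − 1)/2.
Then N(G(m+1)) = 1 + 3N(G(m)) = 1 + 3·(3^{m+1} − 1)/2 = 1 + (3^{m+2} − 3)/2 = (2 + 3^{m+2} − 3)/2 = (3^{m+2} − 1)/2.
By induction, N(G(n)) = (3^{n+1} − 1)/2 for all n ≥ 0.

N(G(n)) = (3^{n+1} − 1)/2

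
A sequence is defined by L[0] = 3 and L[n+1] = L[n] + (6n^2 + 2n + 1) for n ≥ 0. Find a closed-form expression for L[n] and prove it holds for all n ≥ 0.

Claim: L[n] = 2n^3 − 2n^2 + n + 3.

Base case: L[0] = 3, and 2·0^3 − 2·0^2 + 0 + 3 = 3.
Assume L[r] = 2r^3 − 2r^2 + r + 3.
Then L[r+1] = L[r] + (6r^2 + 2r + 1) = (2r^3 − 2r^2 + r + 3) + (6r^2 + 2r + 1) = 2r^3 + 4r^2 + 3r + 4,
and 2·(r+1)^3 − 2·(r+1)^2 + (r+1) + 3 = 2r^3 + 4r^2 + 3r + 4.
Hence L[n] = 2n^3 − 2n^2 + n + 3 for every n ≥ 0, by induction.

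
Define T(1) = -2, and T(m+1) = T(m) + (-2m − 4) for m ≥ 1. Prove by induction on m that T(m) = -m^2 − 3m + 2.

Base case: T(1) = -2, and -1^2 − 3·1 + 2 = -2.
Assume T(j) = -j^2 − 3j + 2.
Then T(j+1) = T(j) + (-2j − 4) = (-j^2 − 3j + 2) + (-2j − 4) = -j^2 − 5j − 2,
and -(j+1)^2 − 3·(j+1) + 2 = -j^2 − 5j − 2.
This completes the inductive step, so T(m) = -m^2 − 3m + 2 for all m ≥ 1.

T(m) = -m^2 − 3m + 2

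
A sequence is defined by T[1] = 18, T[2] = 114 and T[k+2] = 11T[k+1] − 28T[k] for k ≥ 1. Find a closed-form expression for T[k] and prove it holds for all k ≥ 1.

Claim: T[k] = 4^k + 2·7^k.

Base cases: T[1] = 18 and 4^1 + 2·7^1 = 18; T[2] = 114 and 4^2 + 2·7^2 = 114.
Assume T[j] = 4^j + 2·7^j for all 1 ≤ j ≤ r, where r ≥ 2.
Then T[r+1] = 11T[r] − 28T[r−1] = 11·(4^r + 2·7^r) − 28·(4^{r−1} + 2·7^{r−1}) = (11·4 − 28)4^{r−1} + 2·(11·7 − 28)7^{r−1} = 16·4^{r−1} + 98·7^{r−1} = 4^{r+1} + 2·7^{r+1}.
So the formula holds for r+1, and by strong induction T[k] = 4^k + 2·7^k for all k ≥ 1.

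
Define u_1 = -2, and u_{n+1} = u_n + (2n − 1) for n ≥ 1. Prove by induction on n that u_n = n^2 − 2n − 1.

Base case: u_1 = -2, and 1^2 − 2·1 − 1 = -2.
Assume u_m = m^2 − 2m − 1.
Then u_{m+1} = u_m + (2m − 1) = (m^2 − 2m − 1) + (2m − 1) = m^2 − 2,
and (m+1)^2 − 2·(m+1) − 1 = m^2 − 2.
This completes the inductive step, so u_n = n^2 − 2n − 1 for all n ≥ 1.

u_n = n^2 − 2n − 1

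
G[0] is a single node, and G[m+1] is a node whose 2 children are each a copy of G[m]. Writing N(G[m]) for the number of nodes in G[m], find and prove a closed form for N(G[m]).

Claim: N(G[m]) = 2^{m+1} − 1.

Base case: N(G[0]) = 1, and 2^{0+1} − 1 = 1.
Assume N(G[j]) = 2^{j+1} − 1.
Then N(G[j+1]) = 1 + 2N(G[j]) = 1 + 2(2^{j+1} − 1) = 2^{j+2} − 2 + 1 = 2^{j+2} − 1.
This completes the inductive step, so N(G[m]) = 2^{m+1} − 1 for all m ≥ 0.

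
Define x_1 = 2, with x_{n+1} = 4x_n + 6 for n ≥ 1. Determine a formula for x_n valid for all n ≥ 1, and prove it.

Claim: x_n = 4^n − 2.

Base case: x_1 = 2, and 4^1 − 2 = 4 − 2 = 2.
Assume x_k = 4^k − 2 for some k ≥ 1.
Then x_{k+1} = 4x_k + 6 = 4·(4^k − 2) + 6 = 4^{k+1} − 8 + 6 = 4^{k+1} − 2.
So the formula holds for k+1, and by induction x_n = 4^n − 2 for all n ≥ 1.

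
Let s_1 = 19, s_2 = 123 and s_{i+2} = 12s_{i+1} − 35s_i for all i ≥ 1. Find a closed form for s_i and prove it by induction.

Claim: s_i = 5^i + 2·7^i.

Base cases: s_1 = 19 and 5^1 + 2·7^1 = 19; s_2 = 123 and 5^2 + 2·7^2 = 123.
Assume s_j = 5^j + 2·7^j for all 1 ≤ j ≤ r, where r ≥ 2.
Then s_{r+1} = 12s_r − 35s_{r−1} = 12·(5^r + 2·7^r) − 35·(5^{r−1} + 2·7^{r−1}) = (12·5 − 35)5^{r−1} + 2·(12·7 − 35)7^{r−1} = 25·5^{r−1} + 98·7^{r−1} = 5^{r+1} + 2·7^{r+1}.
Hence s_i = 5^i + 2·7^i for every i ≥ 1, by strong induction.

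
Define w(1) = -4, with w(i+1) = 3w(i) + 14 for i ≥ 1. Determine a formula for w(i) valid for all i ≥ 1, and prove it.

Claim: w(i) = 3^i − 7.

Base case: w(1) = -4, and 3^1 − 7 = 3 − 7 = -4.
Assume w(j) = 3^j − 7 for some j ≥ 1.
Then w(j+1) = 3w(j) + 14 = 3·(3^j − 7) + 14 = 3^{j+1} − 21 + 14 = 3^{j+1} − 7.
This completes the inductive step, so w(i) = 3^i − 7 for all i ≥ 1.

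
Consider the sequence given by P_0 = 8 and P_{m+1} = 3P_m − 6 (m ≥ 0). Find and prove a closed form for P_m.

Claim: P_m = 5·3^m + 3.

Base case: P_0 = 8, and 5·3^0 + 3 = 5 + 3 = 8.
Assume P_j = 5·3^j + 3 for some j ≥ 0.
Then P_{j+1} = 3P_j − 6 = 3·(5·3^j + 3) − 6 = 15·3^j + 9 − 6 = 5·3^{j+1} + 3.
Hence P_m = 5·3^m + 3 for every m ≥ 0, by induction.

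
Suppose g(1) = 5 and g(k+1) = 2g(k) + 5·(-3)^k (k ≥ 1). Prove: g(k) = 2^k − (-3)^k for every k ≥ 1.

Base case: g(1) = 5, and 2^1 − (-3)^1 = 2 + 3 = 5.
Assume g(m) = 2^m − (-3)^m for some m ≥ 1.
Then g(m+1) = 2g(m) + 5·(-3)^m = 2·(2^m − (-3)^m) + 5·(-3)^m = 2^{m+1} − 2·(-3)^m + 5·(-3)^m = 2^{m+1} + 3·(-3)^m = 2^{m+1} − (-3)^{m+1}.
By induction, g(k) = 2^k − (-3)^k for all k ≥ 1.

g(k) = 2^k − (-3)^k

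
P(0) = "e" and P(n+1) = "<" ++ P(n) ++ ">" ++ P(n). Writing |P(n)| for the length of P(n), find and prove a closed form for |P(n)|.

Claim: |P(n)| = 3·2^n − 2.

Base case: |P(0)| = 1, and 3·2^0 − 2 = 1.
Assume |P(k)| = 3·2^k − 2.
Then |P(k+1)| = 1 + |P(k)| + 1 + |P(k)| = 2|P(k)| + 2 = 2(3·2^k − 2) + 2 = 3·2^{k+1} − 4 + 2 = 3·2^{k+1} − 2.
This completes the inductive step, so |P(n)| = 3·2^n − 2 for all n ≥ 0.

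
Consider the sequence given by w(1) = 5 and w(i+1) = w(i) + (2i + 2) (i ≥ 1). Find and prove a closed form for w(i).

Claim: w(i) = i^2 + i + 3.

Base case: w(1) = 5, and 1^2 + 1 + 3 = 5.
Assume w(r) = r^2 + r + 3.
Then w(r+1) = w(r) + (2r + 2) = (r^2 + r + 3) + (2r + 2) = r^2 + 3r + 5,
and (r+1)^2 + (r+1) + 3 = r^2 + 3r + 5.
By induction, w(i) = i^2 + i + 3 for all i ≥ 1.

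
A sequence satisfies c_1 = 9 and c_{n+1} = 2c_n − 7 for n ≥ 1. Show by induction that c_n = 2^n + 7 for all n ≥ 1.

Base case: c_1 = 9, and 2^1 + 7 = 2 + 7 = 9.
Assume c_k = 2^k + 7 for some k ≥ 1.
Then c_{k+1} = 2c_k − 7 = 2·(2^k + 7) − 7 = 2^{k+1} + 14 − 7 = 2^{k+1} + 7.
Hence c_n = 2^n + 7 for every n ≥ 1, by induction.

c_n = 2^n + 7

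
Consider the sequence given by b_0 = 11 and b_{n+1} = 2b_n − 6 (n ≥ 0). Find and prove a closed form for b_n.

Claim: b_n = 5·2^n + 6.

Base case: b_0 = 11, and 5·2^0 + 6 = 5 + 6 = 11.
Assume b_j = 5·2^j + 6 for some j ≥ 0.
Then b_{j+1} = 2b_j − 6 = 2·(5·2^j + 6) − 6 = 10·2^j + 12 − 6 = 5·2^{j+1} + 6.
Hence b_n = 5·2^n + 6 for every n ≥ 0, by induction.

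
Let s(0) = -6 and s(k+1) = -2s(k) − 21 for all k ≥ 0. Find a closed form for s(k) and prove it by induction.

Claim: s(k) = (-2)^k − 7.

Base case: s(0) = -6, and (-2)^0 − 7 = 1 − 7 = -6.
Assume s(j) = (-2)^j − 7 for some j ≥ 0.
Then s(j+1) = -2s(j) − 21 = -2·((-2)^j − 7) − 21 = -2·(-2)^j + 14 − 21 = (-2)^{j+1} − 7.
Hence s(k) = (-2)^k − 7 for every k ≥ 0, by induction.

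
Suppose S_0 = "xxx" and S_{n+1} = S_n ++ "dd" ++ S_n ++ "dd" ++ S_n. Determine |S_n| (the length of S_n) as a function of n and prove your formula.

Claim: |S_n| = 5·3^n − 2.

Base case: |S_0| = 3, and 5·3^0 − 2 = 3.
Assume |S_m| = 5·3^m − 2.
Then |S_{m+1}| = 3|S_m| + 4 = 3(5·3^m − 2) + 4 = 5·3^{m+1} − 6 + 4 = 5·3^{m+1} − 2.
Hence |S_n| = 5·3^n − 2 for every n ≥ 0, by induction.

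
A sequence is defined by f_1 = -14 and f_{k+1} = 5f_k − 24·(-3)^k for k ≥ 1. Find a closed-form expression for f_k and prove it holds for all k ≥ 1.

Claim: f_k = -5^k + 3·(-3)^k.

Base case: f_1 = -14, and -5^1 + 3·(-3)^1 = -5 − 9 = -14.
Assume f_m = -5^m + 3·(-3)^m for some m ≥ 1.
Then f_{m+1} = 5f_m − 24·(-3)^m = 5·(-5^m + 3·(-3)^m) − 24·(-3)^m = -5^{m+1} + 15·(-3)^m − 24·(-3)^m = -5^{m+1} − 9·(-3)^m = -5^{m+1} + 3·(-3)^{m+1}.
This completes the inductive step, so f_k = -5^k + 3·(-3)^k for all k ≥ 1.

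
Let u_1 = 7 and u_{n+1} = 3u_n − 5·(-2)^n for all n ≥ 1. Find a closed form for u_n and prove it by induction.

Claim: u_n = 3·3^n + (-2)^n.

Base case: u_1 = 7, and 3·3^1 + (-2)^1 = 9 − 2 = 7.
Assume u_k = 3·3^k + (-2)^k for some k ≥ 1.
Then u_{k+1} = 3u_k − 5·(-2)^k = 3·(3·3^k + (-2)^k) − 5·(-2)^k = 3·3^{k+1} + 3·(-2)^k − 5·(-2)^k = 3·3^{k+1} − 2·(-2)^k = 3·3^{k+1} + (-2)^{k+1}.
By induction, u_n = 3·3^n + (-2)^n for all n ≥ 1.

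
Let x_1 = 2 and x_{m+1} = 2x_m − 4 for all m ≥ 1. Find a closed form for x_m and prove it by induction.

Claim: x_m = -2^m + 4.

Base case: x_1 = 2, and -2^1 + 4 = -2 + 4 = 2.
Assume x_k = -2^k + 4 for some k ≥ 1.
Then x_{k+1} = 2x_k − 4 = 2·(-2^k + 4) − 4 = -2^{k+1} + 8 − 4 = -2^{k+1} + 4.
By induction, x_m = -2^m + 4 for all m ≥ 1.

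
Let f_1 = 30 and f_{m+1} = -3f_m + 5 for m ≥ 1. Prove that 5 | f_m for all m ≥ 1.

Base case: f_1 = 30 = 5·6, so 5 | f_1.
Assume 5 | f_r, so f_r = 5t for some integer t.
Then f_{r+1} = -3f_r + 5 = -3·(5t) + 5 = 5(-3t + 1), so 5 | f_{r+1}.
By induction, 5 | f_m for all m ≥ 1.

5 | f_m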